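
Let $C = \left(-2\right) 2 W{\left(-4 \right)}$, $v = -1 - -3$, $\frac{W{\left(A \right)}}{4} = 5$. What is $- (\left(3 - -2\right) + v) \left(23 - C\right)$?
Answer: $-721$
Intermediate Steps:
$W{\left(A \right)} = 20$ ($W{\left(A \right)} = 4 \cdot 5 = 20$)
$v = 2$ ($v = -1 + 3 = 2$)
$C = -80$ ($C = \left(-2\right) 2 \cdot 20 = \left(-4\right) 20 = -80$)
$- (\left(3 - -2\right) + v) \left(23 - C\right) = - (\left(3 - -2\right) + 2) \left(23 - -80\right) = - (\left(3 + 2\right) + 2) \left(23 + 80\right) = - (5 + 2) 103 = \left(-1\right) 7 \cdot 103 = \left(-7\right) 103 = -721$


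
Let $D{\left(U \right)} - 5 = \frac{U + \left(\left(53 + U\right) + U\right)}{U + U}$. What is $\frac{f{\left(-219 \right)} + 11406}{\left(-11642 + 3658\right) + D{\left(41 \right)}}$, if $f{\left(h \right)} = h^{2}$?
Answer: $- \frac{811349}{109017} \approx -7.4424$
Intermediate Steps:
$D{\left(U \right)} = 5 + \frac{53 + 3 U}{2 U}$ ($D{\left(U \right)} = 5 + \frac{U + \left(\left(53 + U\right) + U\right)}{U + U} = 5 + \frac{U + \left(53 + 2 U\right)}{2 U} = 5 + \left(53 + 3 U\right) \frac{1}{2 U} = 5 + \frac{53 + 3 U}{2 U}$)
$\frac{f{\left(-219 \right)} + 11406}{\left(-11642 + 3658\right) + D{\left(41 \right)}} = \frac{\left(-219\right)^{2} + 11406}{\left(-11642 + 3658\right) + \frac{53 + 13 \cdot 41}{2 \cdot 41}} = \frac{47961 + 11406}{-7984 + \frac{1}{2} \cdot \frac{1}{41} \left(53 + 533\right)} = \frac{59367}{-7984 + \frac{1}{2} \cdot \frac{1}{41} \cdot 586} = \frac{59367}{-7984 + \frac{293}{41}} = \frac{59367}{- \frac{327051}{41}} = 59367 \left(- \frac{41}{327051}\right) = - \frac{811349}{109017}$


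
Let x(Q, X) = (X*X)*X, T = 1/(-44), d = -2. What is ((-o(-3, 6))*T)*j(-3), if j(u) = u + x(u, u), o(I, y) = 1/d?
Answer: 15/44 ≈ 0.34091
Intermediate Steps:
T = -1/44 ≈ -0.022727
o(I, y) = -1/2 (o(I, y) = 1/(-2) = -1/2)
x(Q, X) = X**3 (x(Q, X) = X**2*X = X**3)
j(u) = u + u**3
((-o(-3, 6))*T)*j(-3) = (-1*(-1/2)*(-1/44))*(-3 + (-3)**3) = ((1/2)*(-1/44))*(-3 - 27) = -1/88*(-30) = 15/44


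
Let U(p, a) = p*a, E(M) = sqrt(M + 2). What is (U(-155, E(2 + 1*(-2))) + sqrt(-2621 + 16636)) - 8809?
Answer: -8809 + sqrt(14015) - 155*sqrt(2) ≈ -8909.8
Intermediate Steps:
E(M) = sqrt(2 + M)
U(p, a) = a*p
(U(-155, E(2 + 1*(-2))) + sqrt(-2621 + 16636)) - 8809 = (sqrt(2 + (2 + 1*(-2)))*(-155) + sqrt(-2621 + 16636)) - 8809 = (sqrt(2 + (2 - 2))*(-155) + sqrt(14015)) - 8809 = (sqrt(2 + 0)*(-155) + sqrt(14015)) - 8809 = (sqrt(2)*(-155) + sqrt(14015)) - 8809 = (-155*sqrt(2) + sqrt(14015)) - 8809 = (sqrt(14015) - 155*sqrt(2)) - 8809 = -8809 + sqrt(14015) - 155*sqrt(2)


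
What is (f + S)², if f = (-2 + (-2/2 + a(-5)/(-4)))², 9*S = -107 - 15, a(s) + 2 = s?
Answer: 2982529/20736 ≈ 143.83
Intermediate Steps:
a(s) = -2 + s
S = -122/9 (S = (-107 - 15)/9 = (⅑)*(-122) = -122/9 ≈ -13.556)
f = 25/16 (f = (-2 + (-2/2 + (-2 - 5)/(-4)))² = (-2 + (-2*½ - 7*(-¼)))² = (-2 + (-1 + 7/4))² = (-2 + ¾)² = (-5/4)² = 25/16 ≈ 1.5625)
(f + S)² = (25/16 - 122/9)² = (-1727/144)² = 2982529/20736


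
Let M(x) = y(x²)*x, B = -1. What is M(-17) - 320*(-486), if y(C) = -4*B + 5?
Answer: 155367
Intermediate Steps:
y(C) = 9 (y(C) = -4*(-1) + 5 = 4 + 5 = 9)
M(x) = 9*x
M(-17) - 320*(-486) = 9*(-17) - 320*(-486) = -153 + 155520 = 155367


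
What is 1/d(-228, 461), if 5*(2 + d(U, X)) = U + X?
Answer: 5/223 ≈ 0.022422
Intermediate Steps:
d(U, X) = -2 + U/5 + X/5 (d(U, X) = -2 + (U + X)/5 = -2 + (U/5 + X/5) = -2 + U/5 + X/5)
1/d(-228, 461) = 1/(-2 + (⅕)*(-228) + (⅕)*461) = 1/(-2 - 228/5 + 461/5) = 1/(223/5) = 5/223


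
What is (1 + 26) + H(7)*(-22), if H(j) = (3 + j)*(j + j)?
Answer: -3053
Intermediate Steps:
H(j) = 2*j*(3 + j) (H(j) = (3 + j)*(2*j) = 2*j*(3 + j))
(1 + 26) + H(7)*(-22) = (1 + 26) + (2*7*(3 + 7))*(-22) = 27 + (2*7*10)*(-22) = 27 + 140*(-22) = 27 - 3080 = -3053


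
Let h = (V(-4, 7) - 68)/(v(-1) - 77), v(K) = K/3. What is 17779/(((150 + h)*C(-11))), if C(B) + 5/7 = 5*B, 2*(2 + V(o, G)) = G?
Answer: -28873096/13649805 ≈ -2.1153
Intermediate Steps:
V(o, G) = -2 + G/2
v(K) = K/3 (v(K) = K*(⅓) = K/3)
C(B) = -5/7 + 5*B
h = 399/464 (h = ((-2 + (½)*7) - 68)/((⅓)*(-1) - 77) = ((-2 + 7/2) - 68)/(-⅓ - 77) = (3/2 - 68)/(-232/3) = -133/2*(-3/232) = 399/464 ≈ 0.85991)
17779/(((150 + h)*C(-11))) = 17779/(((150 + 399/464)*(-5/7 + 5*(-11)))) = 17779/((69999*(-5/7 - 55)/464)) = 17779/(((69999/464)*(-390/7))) = 17779/(-13649805/1624) = 17779*(-1624/13649805) = -28873096/13649805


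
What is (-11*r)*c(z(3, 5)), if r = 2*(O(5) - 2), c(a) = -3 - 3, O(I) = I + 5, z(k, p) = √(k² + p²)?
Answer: 1056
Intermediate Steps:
O(I) = 5 + I
c(a) = -6
r = 16 (r = 2*((5 + 5) - 2) = 2*(10 - 2) = 2*8 = 16)
(-11*r)*c(z(3, 5)) = -11*16*(-6) = -176*(-6) = 1056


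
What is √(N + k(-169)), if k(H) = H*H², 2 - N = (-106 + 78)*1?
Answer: I*√4826779 ≈ 2197.0*I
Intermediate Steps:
N = 30 (N = 2 - (-106 + 78) = 2 - (-28) = 2 - 1*(-28) = 2 + 28 = 30)
k(H) = H³
√(N + k(-169)) = √(30 + (-169)³) = √(30 - 4826809) = √(-4826779) = I*√4826779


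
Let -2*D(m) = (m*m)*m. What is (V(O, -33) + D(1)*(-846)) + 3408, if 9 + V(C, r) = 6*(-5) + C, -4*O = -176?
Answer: 3836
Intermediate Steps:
D(m) = -m³/2 (D(m) = -m*m*m/2 = -m²*m/2 = -m³/2)
O = 44 (O = -¼*(-176) = 44)
V(C, r) = -39 + C (V(C, r) = -9 + (6*(-5) + C) = -9 + (-30 + C) = -39 + C)
(V(O, -33) + D(1)*(-846)) + 3408 = ((-39 + 44) - ½*1³*(-846)) + 3408 = (5 - ½*1*(-846)) + 3408 = (5 - ½*(-846)) + 3408 = (5 + 423) + 3408 = 428 + 3408 = 3836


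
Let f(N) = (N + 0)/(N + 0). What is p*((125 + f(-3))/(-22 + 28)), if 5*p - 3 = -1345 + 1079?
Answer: -5523/5 ≈ -1104.6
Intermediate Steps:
f(N) = 1 (f(N) = N/N = 1)
p = -263/5 (p = ⅗ + (-1345 + 1079)/5 = ⅗ + (⅕)*(-266) = ⅗ - 266/5 = -263/5 ≈ -52.600)
p*((125 + f(-3))/(-22 + 28)) = -263*(125 + 1)/(5*(-22 + 28)) = -33138/(5*6) = -263/5*21 = -5523/5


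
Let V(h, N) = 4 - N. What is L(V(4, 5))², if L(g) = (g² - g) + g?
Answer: 1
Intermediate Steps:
L(g) = g²
L(V(4, 5))² = ((4 - 1*5)²)² = ((4 - 5)²)² = ((-1)²)² = 1² = 1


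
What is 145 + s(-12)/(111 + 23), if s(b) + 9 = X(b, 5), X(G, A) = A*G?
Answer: 19361/134 ≈ 144.49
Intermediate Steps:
s(b) = -9 + 5*b
145 + s(-12)/(111 + 23) = 145 + (-9 + 5*(-12))/(111 + 23) = 145 + (-9 - 60)/134 = 145 - 69*1/134 = 145 - 69/134 = 19361/134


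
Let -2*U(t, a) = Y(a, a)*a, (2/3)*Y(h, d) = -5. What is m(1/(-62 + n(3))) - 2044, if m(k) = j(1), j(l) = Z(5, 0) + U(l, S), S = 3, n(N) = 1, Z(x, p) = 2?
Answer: -8123/4 ≈ -2030.8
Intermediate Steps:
Y(h, d) = -15/2 (Y(h, d) = (3/2)*(-5) = -15/2)
U(t, a) = 15*a/4 (U(t, a) = -(-15)*a/4 = 15*a/4)
j(l) = 53/4 (j(l) = 2 + (15/4)*3 = 2 + 45/4 = 53/4)
m(k) = 53/4
m(1/(-62 + n(3))) - 2044 = 53/4 - 2044 = -8123/4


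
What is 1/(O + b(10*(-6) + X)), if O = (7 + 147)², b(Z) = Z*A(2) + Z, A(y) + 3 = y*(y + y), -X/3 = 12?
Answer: 1/23140 ≈ 4.3215e-5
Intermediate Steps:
X = -36 (X = -3*12 = -36)
A(y) = -3 + 2*y² (A(y) = -3 + y*(y + y) = -3 + y*(2*y) = -3 + 2*y²)
b(Z) = 6*Z (b(Z) = Z*(-3 + 2*2²) + Z = Z*(-3 + 2*4) + Z = Z*(-3 + 8) + Z = Z*5 + Z = 5*Z + Z = 6*Z)
O = 23716 (O = 154² = 23716)
1/(O + b(10*(-6) + X)) = 1/(23716 + 6*(10*(-6) - 36)) = 1/(23716 + 6*(-60 - 36)) = 1/(23716 + 6*(-96)) = 1/(23716 - 576) = 1/23140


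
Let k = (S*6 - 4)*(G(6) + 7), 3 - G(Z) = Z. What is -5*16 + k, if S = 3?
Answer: -24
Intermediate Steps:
G(Z) = 3 - Z
k = 56 (k = (3*6 - 4)*((3 - 1*6) + 7) = (18 - 4)*((3 - 6) + 7) = 14*(-3 + 7) = 14*4 = 56)
-5*16 + k = -5*16 + 56 = -80 + 56 = -24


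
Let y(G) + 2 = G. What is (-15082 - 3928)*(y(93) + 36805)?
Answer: -701392960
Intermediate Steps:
y(G) = -2 + G
(-15082 - 3928)*(y(93) + 36805) = (-15082 - 3928)*((-2 + 93) + 36805) = -19010*(91 + 36805) = -19010*36896 = -701392960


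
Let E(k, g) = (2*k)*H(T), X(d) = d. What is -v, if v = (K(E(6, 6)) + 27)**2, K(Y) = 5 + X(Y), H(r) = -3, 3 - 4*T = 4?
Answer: -16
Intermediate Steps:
T = -1/4 (T = 3/4 - 1/4*4 = 3/4 - 1 = -1/4 ≈ -0.25000)
E(k, g) = -6*k (E(k, g) = (2*k)*(-3) = -6*k)
K(Y) = 5 + Y
v = 16 (v = ((5 - 6*6) + 27)**2 = ((5 - 36) + 27)**2 = (-31 + 27)**2 = (-4)**2 = 16)
-v = -1*16 = -16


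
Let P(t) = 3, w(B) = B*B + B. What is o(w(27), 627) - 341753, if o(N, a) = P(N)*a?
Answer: -339872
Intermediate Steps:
w(B) = B + B² (w(B) = B² + B = B + B²)
o(N, a) = 3*a
o(w(27), 627) - 341753 = 3*627 - 341753 = 1881 - 341753 = -339872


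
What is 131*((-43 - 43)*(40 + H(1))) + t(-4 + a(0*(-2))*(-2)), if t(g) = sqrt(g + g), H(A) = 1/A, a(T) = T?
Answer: -461906 + 2*I*sqrt(2) ≈ -4.6191e+5 + 2.8284*I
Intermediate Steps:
t(g) = sqrt(2)*sqrt(g) (t(g) = sqrt(2*g) = sqrt(2)*sqrt(g))
131*((-43 - 43)*(40 + H(1))) + t(-4 + a(0*(-2))*(-2)) = 131*((-43 - 43)*(40 + 1/1)) + sqrt(2)*sqrt(-4 + (0*(-2))*(-2)) = 131*(-86*(40 + 1)) + sqrt(2)*sqrt(-4 + 0*(-2)) = 131*(-86*41) + sqrt(2)*sqrt(-4 + 0) = 131*(-3526) + sqrt(2)*sqrt(-4) = -461906 + sqrt(2)*(2*I) = -461906 + 2*I*sqrt(2)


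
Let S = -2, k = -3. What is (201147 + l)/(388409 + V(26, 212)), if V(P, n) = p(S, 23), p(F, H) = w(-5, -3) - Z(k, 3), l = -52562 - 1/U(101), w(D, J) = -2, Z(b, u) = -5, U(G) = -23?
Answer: 854364/2233369 ≈ 0.38254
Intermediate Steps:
l = -1208925/23 (l = -52562 - 1/(-23) = -52562 - 1*(-1/23) = -52562 + 1/23 = -1208925/23 ≈ -52562.)
p(F, H) = 3 (p(F, H) = -2 - 1*(-5) = -2 + 5 = 3)
V(P, n) = 3
(201147 + l)/(388409 + V(26, 212)) = (201147 - 1208925/23)/(388409 + 3) = (3417456/23)/388412 = (3417456/23)*(1/388412) = 854364/2233369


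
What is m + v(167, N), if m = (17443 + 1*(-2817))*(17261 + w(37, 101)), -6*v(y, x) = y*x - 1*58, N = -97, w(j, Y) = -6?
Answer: 504748679/2 ≈ 2.5237e+8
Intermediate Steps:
v(y, x) = 29/3 - x*y/6 (v(y, x) = -(y*x - 1*58)/6 = -(x*y - 58)/6 = -(-58 + x*y)/6 = 29/3 - x*y/6)
m = 252371630 (m = (17443 + 1*(-2817))*(17261 - 6) = (17443 - 2817)*17255 = 14626*17255 = 252371630)
m + v(167, N) = 252371630 + (29/3 - 1/6*(-97)*167) = 252371630 + (29/3 + 16199/6) = 252371630 + 5419/2 = 504748679/2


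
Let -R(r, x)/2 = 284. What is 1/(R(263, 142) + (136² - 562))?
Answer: 1/17366 ≈ 5.7584e-5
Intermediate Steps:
R(r, x) = -568 (R(r, x) = -2*284 = -568)
1/(R(263, 142) + (136² - 562)) = 1/(-568 + (136² - 562)) = 1/(-568 + (18496 - 562)) = 1/(-568 + 17934) = 1/17366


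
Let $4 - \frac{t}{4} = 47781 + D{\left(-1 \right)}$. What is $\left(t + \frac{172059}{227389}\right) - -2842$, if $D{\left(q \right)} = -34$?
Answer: $- \frac{42778520511}{227389} \approx -1.8813 \cdot 10^{5}$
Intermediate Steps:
$t = -190972$ ($t = 16 - 4 \left(47781 - 34\right) = 16 - 190988 = -190972$)
$\left(t + \frac{172059}{227389}\right) - -2842 = \left(-190972 + \frac{172059}{227389}\right) - -2842 = \left(-190972 + 172059 \cdot \frac{1}{227389}\right) + 2842 = \left(-190972 + \frac{172059}{227389}\right) + 2842 = - \frac{43424760049}{227389} + 2842 = - \frac{42778520511}{227389}$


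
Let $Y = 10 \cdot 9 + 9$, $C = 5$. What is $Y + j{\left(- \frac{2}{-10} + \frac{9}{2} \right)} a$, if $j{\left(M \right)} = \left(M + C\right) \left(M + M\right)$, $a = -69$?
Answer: $- \frac{309621}{50} \approx -6192.4$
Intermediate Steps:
$j{\left(M \right)} = 2 M \left(5 + M\right)$ ($j{\left(M \right)} = \left(M + 5\right) \left(M + M\right) = \left(5 + M\right) 2 M = 2 M \left(5 + M\right)$)
$Y = 99$ ($Y = 90 + 9 = 99$)
$Y + j{\left(- \frac{2}{-10} + \frac{9}{2} \right)} a = 99 + 2 \left(- \frac{2}{-10} + \frac{9}{2}\right) \left(5 + \left(- \frac{2}{-10} + \frac{9}{2}\right)\right) \left(-69\right) = 99 + 2 \left(\left(-2\right) \left(- \frac{1}{10}\right) + 9 \cdot \frac{1}{2}\right) \left(5 + \left(\left(-2\right) \left(- \frac{1}{10}\right) + 9 \cdot \frac{1}{2}\right)\right) \left(-69\right) = 99 + 2 \left(\frac{1}{5} + \frac{9}{2}\right) \left(5 + \left(\frac{1}{5} + \frac{9}{2}\right)\right) \left(-69\right) = 99 + 2 \cdot \frac{47}{10} \left(5 + \frac{47}{10}\right) \left(-69\right) = 99 + 2 \cdot \frac{47}{10} \cdot \frac{97}{10} \left(-69\right) = 99 + \frac{4559}{50} \left(-69\right) = 99 - \frac{314571}{50} = - \frac{309621}{50}$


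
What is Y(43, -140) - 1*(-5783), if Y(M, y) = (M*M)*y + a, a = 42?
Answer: -253035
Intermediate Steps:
Y(M, y) = 42 + y*M² (Y(M, y) = (M*M)*y + 42 = M²*y + 42 = y*M² + 42 = 42 + y*M²)
Y(43, -140) - 1*(-5783) = (42 - 140*43²) - 1*(-5783) = (42 - 140*1849) + 5783 = (42 - 258860) + 5783 = -258818 + 5783 = -253035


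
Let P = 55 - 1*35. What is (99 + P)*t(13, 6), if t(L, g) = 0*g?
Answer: 0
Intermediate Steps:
t(L, g) = 0
P = 20 (P = 55 - 35 = 20)
(99 + P)*t(13, 6) = (99 + 20)*0 = 119*0 = 0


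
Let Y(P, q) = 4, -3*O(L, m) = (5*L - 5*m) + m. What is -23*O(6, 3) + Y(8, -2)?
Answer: 142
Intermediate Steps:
O(L, m) = -5*L/3 + 4*m/3 (O(L, m) = -((5*L - 5*m) + m)/3 = -((-5*m + 5*L) + m)/3 = -(-4*m + 5*L)/3 = -5*L/3 + 4*m/3)
-23*O(6, 3) + Y(8, -2) = -23*(-5/3*6 + (4/3)*3) + 4 = -23*(-10 + 4) + 4 = -23*(-6) + 4 = 138 + 4 = 142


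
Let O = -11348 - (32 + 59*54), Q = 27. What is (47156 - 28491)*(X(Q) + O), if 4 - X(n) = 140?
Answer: -274412830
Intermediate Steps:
X(n) = -136 (X(n) = 4 - 1*140 = 4 - 140 = -136)
O = -14566 (O = -11348 - (32 + 3186) = -11348 - 1*3218 = -11348 - 3218 = -14566)
(47156 - 28491)*(X(Q) + O) = (47156 - 28491)*(-136 - 14566) = 18665*(-14702) = -274412830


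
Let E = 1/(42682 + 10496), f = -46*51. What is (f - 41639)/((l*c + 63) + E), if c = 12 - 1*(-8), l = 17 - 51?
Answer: 467806866/6562165 ≈ 71.288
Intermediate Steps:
l = -34
f = -2346
c = 20 (c = 12 + 8 = 20)
E = 1/53178 ≈ 1.8805e-5
(f - 41639)/((l*c + 63) + E) = (-2346 - 41639)/((-34*20 + 63) + 1/53178) = -43985/((-680 + 63) + 1/53178) = -43985/(-617 + 1/53178) = -43985/(-32810825/53178) = -43985*(-53178/32810825) = 467806866/6562165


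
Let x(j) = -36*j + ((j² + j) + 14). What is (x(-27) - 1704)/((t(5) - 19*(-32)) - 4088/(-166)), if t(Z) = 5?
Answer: -1328/52923 ≈ -0.025093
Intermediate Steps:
x(j) = 14 + j² - 35*j (x(j) = -36*j + ((j + j²) + 14) = -36*j + (14 + j + j²) = 14 + j² - 35*j)
(x(-27) - 1704)/((t(5) - 19*(-32)) - 4088/(-166)) = ((14 + (-27)² - 35*(-27)) - 1704)/((5 - 19*(-32)) - 4088/(-166)) = ((14 + 729 + 945) - 1704)/((5 + 608) - 4088*(-1/166)) = (1688 - 1704)/(613 + 2044/83) = -16/52923/83 = -16*83/52923 = -1328/52923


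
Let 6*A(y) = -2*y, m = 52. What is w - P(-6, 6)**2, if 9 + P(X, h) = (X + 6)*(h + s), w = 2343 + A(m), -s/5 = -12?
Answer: 6734/3 ≈ 2244.7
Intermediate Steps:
A(y) = -y/3 (A(y) = (-2*y)/6 = -y/3)
s = 60 (s = -5*(-12) = 60)
w = 6977/3 (w = 2343 - 1/3*52 = 2343 - 52/3 = 6977/3 ≈ 2325.7)
P(X, h) = -9 + (6 + X)*(60 + h) (P(X, h) = -9 + (X + 6)*(h + 60) = -9 + (6 + X)*(60 + h))
w - P(-6, 6)**2 = 6977/3 - (351 + 6*6 + 60*(-6) - 6*6)**2 = 6977/3 - (351 + 36 - 360 - 36)**2 = 6977/3 - 1*(-9)**2 = 6977/3 - 1*81 = 6977/3 - 81 = 6734/3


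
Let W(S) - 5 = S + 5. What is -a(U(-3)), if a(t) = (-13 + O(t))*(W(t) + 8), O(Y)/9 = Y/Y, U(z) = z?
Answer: 60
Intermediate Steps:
O(Y) = 9 (O(Y) = 9*(Y/Y) = 9*1 = 9)
W(S) = 10 + S (W(S) = 5 + (S + 5) = 5 + (5 + S) = 10 + S)
a(t) = -72 - 4*t (a(t) = (-13 + 9)*((10 + t) + 8) = -4*(18 + t) = -72 - 4*t)
-a(U(-3)) = -(-72 - 4*(-3)) = -(-72 + 12) = -1*(-60) = 60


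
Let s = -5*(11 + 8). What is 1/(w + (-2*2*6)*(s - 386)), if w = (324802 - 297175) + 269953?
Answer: 1/309124 ≈ 3.2349e-6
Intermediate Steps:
w = 297580 (w = 27627 + 269953 = 297580)
s = -95 (s = -5*19 = -95)
1/(w + (-2*2*6)*(s - 386)) = 1/(297580 + (-2*2*6)*(-95 - 386)) = 1/(297580 - 4*6*(-481)) = 1/(297580 - 24*(-481)) = 1/(297580 + 11544) = 1/309124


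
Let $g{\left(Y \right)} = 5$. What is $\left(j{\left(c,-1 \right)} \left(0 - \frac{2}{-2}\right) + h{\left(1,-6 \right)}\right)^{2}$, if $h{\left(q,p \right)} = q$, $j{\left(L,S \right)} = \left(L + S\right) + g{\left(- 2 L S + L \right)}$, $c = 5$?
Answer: $100$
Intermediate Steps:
$j{\left(L,S \right)} = 5 + L + S$ ($j{\left(L,S \right)} = \left(L + S\right) + 5 = 5 + L + S$)
$\left(j{\left(c,-1 \right)} \left(0 - \frac{2}{-2}\right) + h{\left(1,-6 \right)}\right)^{2} = \left(\left(5 + 5 - 1\right) \left(0 - \frac{2}{-2}\right) + 1\right)^{2} = \left(9 \left(0 - -1\right) + 1\right)^{2} = \left(9 \left(0 + 1\right) + 1\right)^{2} = \left(9 \cdot 1 + 1\right)^{2} = \left(9 + 1\right)^{2} = 10^{2} = 100$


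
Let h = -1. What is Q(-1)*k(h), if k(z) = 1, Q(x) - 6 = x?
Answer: 5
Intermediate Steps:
Q(x) = 6 + x
Q(-1)*k(h) = (6 - 1)*1 = 5*1 = 5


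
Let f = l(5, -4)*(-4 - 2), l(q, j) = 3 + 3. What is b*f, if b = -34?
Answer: 1224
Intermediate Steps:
l(q, j) = 6
f = -36 (f = 6*(-4 - 2) = 6*(-6) = -36)
b*f = -34*(-36) = 1224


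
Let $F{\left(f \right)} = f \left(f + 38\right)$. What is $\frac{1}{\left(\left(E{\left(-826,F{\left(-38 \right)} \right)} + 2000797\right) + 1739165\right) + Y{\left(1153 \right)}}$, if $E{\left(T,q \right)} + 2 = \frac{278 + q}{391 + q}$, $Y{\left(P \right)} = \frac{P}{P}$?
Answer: $\frac{391}{1462325029} \approx 2.6738 \cdot 10^{-7}$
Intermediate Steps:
$Y{\left(P \right)} = 1$
$F{\left(f \right)} = f \left(38 + f\right)$
$E{\left(T,q \right)} = -2 + \frac{278 + q}{391 + q}$
$\frac{1}{\left(\left(E{\left(-826,F{\left(-38 \right)} \right)} + 2000797\right) + 1739165\right) + Y{\left(1153 \right)}} = \frac{1}{\left(\left(\frac{-504 - - 38 \left(38 - 38\right)}{391 - 38 \left(38 - 38\right)} + 2000797\right) + 1739165\right) + 1} = \frac{1}{\left(\left(\frac{-504 - \left(-38\right) 0}{391 - 0} + 2000797\right) + 1739165\right) + 1} = \frac{1}{\left(\left(\frac{-504 - 0}{391 + 0} + 2000797\right) + 1739165\right) + 1} = \frac{1}{\left(\left(\frac{-504 + 0}{391} + 2000797\right) + 1739165\right) + 1} = \frac{1}{\left(\left(\frac{1}{391} \left(-504\right) + 2000797\right) + 1739165\right) + 1} = \frac{1}{\left(\left(- \frac{504}{391} + 2000797\right) + 1739165\right) + 1} = \frac{1}{\left(\frac{782311123}{391} + 1739165\right) + 1} = \frac{1}{\frac{1462324638}{391} + 1} = \frac{1}{\frac{1462325029}{391}} = \frac{391}{1462325029}$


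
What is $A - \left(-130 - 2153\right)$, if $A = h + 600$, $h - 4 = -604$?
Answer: $2283$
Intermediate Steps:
$h = -600$ ($h = 4 - 604 = -600$)
$A = 0$ ($A = -600 + 600 = 0$)
$A - \left(-130 - 2153\right) = 0 - \left(-130 - 2153\right) = 0 - -2283 = 0 + 2283 = 2283$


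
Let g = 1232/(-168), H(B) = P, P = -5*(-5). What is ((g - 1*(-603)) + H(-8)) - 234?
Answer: 1160/3 ≈ 386.67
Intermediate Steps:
P = 25
H(B) = 25
g = -22/3 (g = 1232*(-1/168) = -22/3 ≈ -7.3333)
((g - 1*(-603)) + H(-8)) - 234 = ((-22/3 - 1*(-603)) + 25) - 234 = ((-22/3 + 603) + 25) - 234 = (1787/3 + 25) - 234 = 1862/3 - 234 = 1160/3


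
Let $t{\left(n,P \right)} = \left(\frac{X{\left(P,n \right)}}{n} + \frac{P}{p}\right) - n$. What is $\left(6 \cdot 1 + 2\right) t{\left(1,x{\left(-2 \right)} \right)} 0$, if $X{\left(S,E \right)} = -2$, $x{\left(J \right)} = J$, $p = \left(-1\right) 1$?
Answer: $0$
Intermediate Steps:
$p = -1$
$t{\left(n,P \right)} = - P - n - \frac{2}{n}$ ($t{\left(n,P \right)} = \left(- \frac{2}{n} + \frac{P}{-1}\right) - n = \left(- \frac{2}{n} + P \left(-1\right)\right) - n = \left(- \frac{2}{n} - P\right) - n = \left(- P - \frac{2}{n}\right) - n = - P - n - \frac{2}{n}$)
$\left(6 \cdot 1 + 2\right) t{\left(1,x{\left(-2 \right)} \right)} 0 = \left(6 \cdot 1 + 2\right) \left(\left(-1\right) \left(-2\right) - 1 - \frac{2}{1}\right) 0 = \left(6 + 2\right) \left(2 - 1 - 2\right) 0 = 8 \left(2 - 1 - 2\right) 0 = 8 \left(-1\right) 0 = \left(-8\right) 0 = 0$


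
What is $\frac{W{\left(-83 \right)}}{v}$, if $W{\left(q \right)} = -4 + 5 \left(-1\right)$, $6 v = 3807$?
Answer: $- \frac{2}{141} \approx -0.014184$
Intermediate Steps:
$v = \frac{1269}{2}$ ($v = \frac{1}{6} \cdot 3807 = \frac{1269}{2} \approx 634.5$)
$W{\left(q \right)} = -9$ ($W{\left(q \right)} = -4 - 5 = -9$)
$\frac{W{\left(-83 \right)}}{v} = - \frac{9}{\frac{1269}{2}} = \left(-9\right) \frac{2}{1269} = - \frac{2}{141}$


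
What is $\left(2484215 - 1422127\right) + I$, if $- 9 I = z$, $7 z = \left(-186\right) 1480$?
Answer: $\frac{22395608}{21} \approx 1.0665 \cdot 10^{6}$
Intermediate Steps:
$z = - \frac{275280}{7}$ ($z = \frac{\left(-186\right) 1480}{7} = \frac{1}{7} \left(-275280\right) = - \frac{275280}{7} \approx -39326.0$)
$I = \frac{91760}{21}$ ($I = \left(- \frac{1}{9}\right) \left(- \frac{275280}{7}\right) = \frac{91760}{21} \approx 4369.5$)
$\left(2484215 - 1422127\right) + I = \left(2484215 - 1422127\right) + \frac{91760}{21} = 1062088 + \frac{91760}{21} = \frac{22395608}{21}$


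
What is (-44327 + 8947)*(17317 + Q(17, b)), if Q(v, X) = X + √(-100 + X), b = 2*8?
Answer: -613241540 - 70760*I*√21 ≈ -6.1324e+8 - 3.2426e+5*I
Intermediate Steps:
b = 16
(-44327 + 8947)*(17317 + Q(17, b)) = (-44327 + 8947)*(17317 + (16 + √(-100 + 16))) = -35380*(17317 + (16 + √(-84))) = -35380*(17317 + (16 + 2*I*√21)) = -35380*(17333 + 2*I*√21) = -613241540 - 70760*I*√21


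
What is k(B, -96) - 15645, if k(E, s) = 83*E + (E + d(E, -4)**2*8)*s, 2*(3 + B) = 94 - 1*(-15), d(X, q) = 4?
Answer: -57205/2 ≈ -28603.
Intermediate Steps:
B = 103/2 (B = -3 + (94 - 1*(-15))/2 = -3 + (94 + 15)/2 = -3 + (1/2)*109 = -3 + 109/2 = 103/2 ≈ 51.500)
k(E, s) = 83*E + s*(128 + E) (k(E, s) = 83*E + (E + 4**2*8)*s = 83*E + (E + 16*8)*s = 83*E + (E + 128)*s = 83*E + (128 + E)*s = 83*E + s*(128 + E))
k(B, -96) - 15645 = (83*(103/2) + 128*(-96) + (103/2)*(-96)) - 15645 = (8549/2 - 12288 - 4944) - 15645 = -25915/2 - 15645 = -57205/2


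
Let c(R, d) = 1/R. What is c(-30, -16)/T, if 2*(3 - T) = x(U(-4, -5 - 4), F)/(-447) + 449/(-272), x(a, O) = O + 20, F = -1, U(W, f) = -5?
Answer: -40528/4676875 ≈ -0.0086656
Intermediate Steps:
x(a, O) = 20 + O
T = 935375/243168 (T = 3 - ((20 - 1)/(-447) + 449/(-272))/2 = 3 - (19*(-1/447) + 449*(-1/272))/2 = 3 - (-19/447 - 449/272)/2 = 3 - ½*(-205871/121584) = 3 + 205871/243168 = 935375/243168 ≈ 3.8466)
c(-30, -16)/T = 1/((-30)*(935375/243168)) = -1/30*243168/935375 = -40528/4676875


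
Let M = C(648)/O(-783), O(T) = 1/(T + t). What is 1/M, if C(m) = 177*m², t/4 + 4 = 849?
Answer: 1/193016851776 ≈ 5.1809e-12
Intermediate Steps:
t = 3380 (t = -16 + 4*849 = -16 + 3396 = 3380)
O(T) = 1/(3380 + T) (O(T) = 1/(T + 3380) = 1/(3380 + T))
M = 193016851776 (M = (177*648²)/(1/(3380 - 783)) = (177*419904)/(1/2597) = 74323008/(1/2597) = 74323008*2597 = 193016851776)
1/M = 1/193016851776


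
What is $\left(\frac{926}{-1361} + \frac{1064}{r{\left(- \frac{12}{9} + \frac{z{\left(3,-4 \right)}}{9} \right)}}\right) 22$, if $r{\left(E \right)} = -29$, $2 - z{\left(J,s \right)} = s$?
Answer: $- \frac{32449076}{39469} \approx -822.14$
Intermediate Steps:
$z{\left(J,s \right)} = 2 - s$
$\left(\frac{926}{-1361} + \frac{1064}{r{\left(- \frac{12}{9} + \frac{z{\left(3,-4 \right)}}{9} \right)}}\right) 22 = \left(\frac{926}{-1361} + \frac{1064}{-29}\right) 22 = \left(926 \left(- \frac{1}{1361}\right) + 1064 \left(- \frac{1}{29}\right)\right) 22 = \left(- \frac{926}{1361} - \frac{1064}{29}\right) 22 = \left(- \frac{1474958}{39469}\right) 22 = - \frac{32449076}{39469}$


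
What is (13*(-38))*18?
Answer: -8892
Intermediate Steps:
(13*(-38))*18 = -494*18 = -8892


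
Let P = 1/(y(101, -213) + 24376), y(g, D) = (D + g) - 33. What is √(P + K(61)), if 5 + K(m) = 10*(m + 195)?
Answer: √1500146201586/24231 ≈ 50.547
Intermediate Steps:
y(g, D) = -33 + D + g
P = 1/24231 (P = 1/((-33 - 213 + 101) + 24376) = 1/(-145 + 24376) = 1/24231 ≈ 4.1269e-5)
K(m) = 1945 + 10*m (K(m) = -5 + 10*(m + 195) = -5 + 10*(195 + m) = -5 + (1950 + 10*m) = 1945 + 10*m)
√(P + K(61)) = √(1/24231 + (1945 + 10*61)) = √(1/24231 + (1945 + 610)) = √(1/24231 + 2555) = √(61910206/24231) = √1500146201586/24231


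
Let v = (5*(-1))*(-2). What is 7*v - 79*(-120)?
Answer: 9550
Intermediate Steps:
v = 10 (v = -5*(-2) = 10)
7*v - 79*(-120) = 7*10 - 79*(-120) = 70 + 9480 = 9550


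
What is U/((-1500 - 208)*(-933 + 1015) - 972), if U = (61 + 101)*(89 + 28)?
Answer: -9477/70514 ≈ -0.13440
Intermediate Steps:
U = 18954 (U = 162*117 = 18954)
U/((-1500 - 208)*(-933 + 1015) - 972) = 18954/((-1500 - 208)*(-933 + 1015) - 972) = 18954/(-1708*82 - 972) = 18954/(-140056 - 972) = 18954/(-141028) = -1/141028*18954 = -9477/70514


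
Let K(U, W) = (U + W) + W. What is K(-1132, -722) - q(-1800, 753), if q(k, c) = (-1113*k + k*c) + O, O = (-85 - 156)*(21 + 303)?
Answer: -572492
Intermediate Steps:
O = -78084 (O = -241*324 = -78084)
K(U, W) = U + 2*W
q(k, c) = -78084 - 1113*k + c*k (q(k, c) = (-1113*k + k*c) - 78084 = (-1113*k + c*k) - 78084 = -78084 - 1113*k + c*k)
K(-1132, -722) - q(-1800, 753) = (-1132 + 2*(-722)) - (-78084 - 1113*(-1800) + 753*(-1800)) = (-1132 - 1444) - (-78084 + 2003400 - 1355400) = -2576 - 1*569916 = -2576 - 569916 = -572492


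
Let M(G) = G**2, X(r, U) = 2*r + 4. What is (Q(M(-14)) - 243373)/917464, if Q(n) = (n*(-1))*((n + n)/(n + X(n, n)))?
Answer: -9009603/33946168 ≈ -0.26541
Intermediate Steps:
X(r, U) = 4 + 2*r
Q(n) = -2*n**2/(4 + 3*n) (Q(n) = (n*(-1))*((n + n)/(n + (4 + 2*n))) = (-n)*((2*n)/(4 + 3*n)) = (-n)*(2*n/(4 + 3*n)) = -2*n**2/(4 + 3*n))
(Q(M(-14)) - 243373)/917464 = (-2*((-14)**2)**2/(4 + 3*(-14)**2) - 243373)/917464 = (-2*196**2/(4 + 3*196) - 243373)*(1/917464) = (-2*38416/(4 + 588) - 243373)*(1/917464) = (-2*38416/592 - 243373)*(1/917464) = (-2*38416*1/592 - 243373)*(1/917464) = (-4802/37 - 243373)*(1/917464) = -9009603/37*1/917464 = -9009603/33946168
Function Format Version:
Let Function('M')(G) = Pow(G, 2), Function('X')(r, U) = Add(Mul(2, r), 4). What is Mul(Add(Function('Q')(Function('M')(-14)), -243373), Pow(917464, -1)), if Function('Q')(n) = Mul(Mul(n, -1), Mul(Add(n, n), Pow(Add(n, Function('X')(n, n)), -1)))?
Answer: Rational(-9009603, 33946168) ≈ -0.26541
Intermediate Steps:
Function('X')(r, U) = Add(4, Mul(2, r))
Function('Q')(n) = Mul(-2, Pow(n, 2), Pow(Add(4, Mul(3, n)), -1)) (Function('Q')(n) = Mul(Mul(n, -1), Mul(Add(n, n), Pow(Add(n, Add(4, Mul(2, n))), -1))) = Mul(Mul(-1, n), Mul(Mul(2, n), Pow(Add(4, Mul(3, n)), -1))) = Mul(Mul(-1, n), Mul(2, n, Pow(Add(4, Mul(3, n)), -1))) = Mul(-2, Pow(n, 2), Pow(Add(4, Mul(3, n)), -1)))
Mul(Add(Function('Q')(Function('M')(-14)), -243373), Pow(917464, -1)) = Mul(Add(Mul(-2, Pow(Pow(-14, 2), 2), Pow(Add(4, Mul(3, Pow(-14, 2))), -1)), -243373), Pow(917464, -1)) = Mul(Add(Mul(-2, Pow(196, 2), Pow(Add(4, Mul(3, 196)), -1)), -243373), Rational(1, 917464)) = Mul(Add(Mul(-2, 38416, Pow(Add(4, 588), -1)), -243373), Rational(1, 917464)) = Mul(Add(Mul(-2, 38416, Pow(592, -1)), -243373), Rational(1, 917464)) = Mul(Add(Mul(-2, 38416, Rational(1, 592)), -243373), Rational(1, 917464)) = Mul(Add(Rational(-4802, 37), -243373), Rational(1, 917464)) = Mul(Rational(-9009603, 37), Rational(1, 917464)) = Rational(-9009603, 33946168)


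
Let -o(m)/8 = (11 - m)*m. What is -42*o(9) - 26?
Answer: 6022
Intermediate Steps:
o(m) = -8*m*(11 - m) (o(m) = -8*(11 - m)*m = -8*m*(11 - m))
-42*o(9) - 26 = -336*9*(-11 + 9) - 26 = -336*9*(-2) - 26 = -42*(-144) - 26 = 6048 - 26 = 6022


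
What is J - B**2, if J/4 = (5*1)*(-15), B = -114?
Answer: -13296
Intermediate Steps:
J = -300 (J = 4*((5*1)*(-15)) = 4*(5*(-15)) = 4*(-75) = -300)
J - B**2 = -300 - 1*(-114)**2 = -300 - 1*12996 = -300 - 12996 = -13296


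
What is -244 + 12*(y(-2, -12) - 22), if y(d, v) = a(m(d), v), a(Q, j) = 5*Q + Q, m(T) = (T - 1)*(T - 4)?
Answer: 788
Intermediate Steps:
m(T) = (-1 + T)*(-4 + T)
a(Q, j) = 6*Q
y(d, v) = 24 - 30*d + 6*d² (y(d, v) = 6*(4 + d² - 5*d) = 24 - 30*d + 6*d²)
-244 + 12*(y(-2, -12) - 22) = -244 + 12*((24 - 30*(-2) + 6*(-2)²) - 22) = -244 + 12*((24 + 60 + 6*4) - 22) = -244 + 12*((24 + 60 + 24) - 22) = -244 + 12*(108 - 22) = -244 + 12*86 = -244 + 1032 = 788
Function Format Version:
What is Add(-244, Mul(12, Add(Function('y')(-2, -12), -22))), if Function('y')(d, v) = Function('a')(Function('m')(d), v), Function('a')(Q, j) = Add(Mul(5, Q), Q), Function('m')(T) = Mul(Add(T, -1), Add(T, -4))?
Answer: 788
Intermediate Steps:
Function('m')(T) = Mul(Add(-1, T), Add(-4, T))
Function('a')(Q, j) = Mul(6, Q)
Function('y')(d, v) = Add(24, Mul(-30, d), Mul(6, Pow(d, 2))) (Function('y')(d, v) = Mul(6, Add(4, Pow(d, 2), Mul(-5, d))) = Add(24, Mul(-30, d), Mul(6, Pow(d, 2))))
Add(-244, Mul(12, Add(Function('y')(-2, -12), -22))) = Add(-244, Mul(12, Add(Add(24, Mul(-30, -2), Mul(6, Pow(-2, 2))), -22))) = Add(-244, Mul(12, Add(Add(24, 60, Mul(6, 4)), -22))) = Add(-244, Mul(12, Add(Add(24, 60, 24), -22))) = Add(-244, Mul(12, Add(108, -22))) = Add(-244, Mul(12, 86)) = Add(-244, 1032) = 788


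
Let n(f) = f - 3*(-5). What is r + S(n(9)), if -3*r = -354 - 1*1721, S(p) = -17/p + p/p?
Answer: 16607/24 ≈ 691.96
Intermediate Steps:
n(f) = 15 + f (n(f) = f + 15 = 15 + f)
S(p) = 1 - 17/p (S(p) = -17/p + 1 = 1 - 17/p)
r = 2075/3 (r = -(-354 - 1*1721)/3 = -(-354 - 1721)/3 = -⅓*(-2075) = 2075/3 ≈ 691.67)
r + S(n(9)) = 2075/3 + (-17 + (15 + 9))/(15 + 9) = 2075/3 + (-17 + 24)/24 = 2075/3 + (1/24)*7 = 2075/3 + 7/24 = 16607/24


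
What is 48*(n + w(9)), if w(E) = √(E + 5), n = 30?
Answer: 1440 + 48*√14 ≈ 1619.6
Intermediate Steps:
w(E) = √(5 + E)
48*(n + w(9)) = 48*(30 + √(5 + 9)) = 48*(30 + √14) = 1440 + 48*√14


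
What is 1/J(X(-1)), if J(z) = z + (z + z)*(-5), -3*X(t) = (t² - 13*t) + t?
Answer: 1/39 ≈ 0.025641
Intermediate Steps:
X(t) = 4*t - t²/3 (X(t) = -((t² - 13*t) + t)/3 = -(t² - 12*t)/3 = 4*t - t²/3)
J(z) = -9*z (J(z) = z + (2*z)*(-5) = z - 10*z = -9*z)
1/J(X(-1)) = 1/(-3*(-1)*(12 - 1*(-1))) = 1/(-3*(-1)*(12 + 1)) = 1/(-3*(-1)*13) = 1/(-9*(-13/3)) = 1/39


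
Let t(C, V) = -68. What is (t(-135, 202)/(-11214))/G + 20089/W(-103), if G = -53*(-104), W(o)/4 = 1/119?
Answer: 4617693067405/7726446 ≈ 5.9765e+5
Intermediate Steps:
W(o) = 4/119
G = 5512
(t(-135, 202)/(-11214))/G + 20089/W(-103) = -68/(-11214)/5512 + 20089/(4/119) = -68*(-1/11214)*(1/5512) + 20089*(119/4) = (34/5607)*(1/5512) + 2390591/4 = 17/15452892 + 2390591/4 = 4617693067405/7726446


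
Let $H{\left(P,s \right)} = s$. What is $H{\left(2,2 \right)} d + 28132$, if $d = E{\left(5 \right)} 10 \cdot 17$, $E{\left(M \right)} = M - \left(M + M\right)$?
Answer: $26432$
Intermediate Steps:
$E{\left(M \right)} = - M$ ($E{\left(M \right)} = M - 2 M = - M$)
$d = -850$ ($d = \left(-1\right) 5 \cdot 10 \cdot 17 = \left(-5\right) 170 = -850$)
$H{\left(2,2 \right)} d + 28132 = 2 \left(-850\right) + 28132 = -1700 + 28132 = 26432$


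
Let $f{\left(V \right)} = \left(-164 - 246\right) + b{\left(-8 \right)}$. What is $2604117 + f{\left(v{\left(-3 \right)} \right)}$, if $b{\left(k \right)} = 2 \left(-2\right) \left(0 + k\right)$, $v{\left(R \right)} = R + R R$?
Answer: $2603739$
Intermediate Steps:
$v{\left(R \right)} = R + R^{2}$
$b{\left(k \right)} = - 4 k$
$f{\left(V \right)} = -378$ ($f{\left(V \right)} = \left(-164 - 246\right) - -32 = -410 + 32 = -378$)
$2604117 + f{\left(v{\left(-3 \right)} \right)} = 2604117 - 378 = 2603739$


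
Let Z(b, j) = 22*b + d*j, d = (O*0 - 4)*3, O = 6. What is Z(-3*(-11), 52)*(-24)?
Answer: -2448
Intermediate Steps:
d = -12 (d = (6*0 - 4)*3 = (0 - 4)*3 = -4*3 = -12)
Z(b, j) = -12*j + 22*b (Z(b, j) = 22*b - 12*j = -12*j + 22*b)
Z(-3*(-11), 52)*(-24) = (-12*52 + 22*(-3*(-11)))*(-24) = (-624 + 22*33)*(-24) = (-624 + 726)*(-24) = 102*(-24) = -2448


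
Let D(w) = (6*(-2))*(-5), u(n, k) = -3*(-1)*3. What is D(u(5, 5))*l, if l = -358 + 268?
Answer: -5400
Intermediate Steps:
l = -90
u(n, k) = 9 (u(n, k) = 3*3 = 9)
D(w) = 60 (D(w) = -12*(-5) = 60)
D(u(5, 5))*l = 60*(-90) = -5400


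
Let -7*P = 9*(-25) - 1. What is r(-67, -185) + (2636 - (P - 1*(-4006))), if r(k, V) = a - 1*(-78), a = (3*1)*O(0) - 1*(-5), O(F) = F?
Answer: -9235/7 ≈ -1319.3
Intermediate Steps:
P = 226/7 (P = -(9*(-25) - 1)/7 = -(-225 - 1)/7 = -1/7*(-226) = 226/7 ≈ 32.286)
a = 5 (a = (3*1)*0 - 1*(-5) = 3*0 + 5 = 0 + 5 = 5)
r(k, V) = 83 (r(k, V) = 5 - 1*(-78) = 5 + 78 = 83)
r(-67, -185) + (2636 - (P - 1*(-4006))) = 83 + (2636 - (226/7 - 1*(-4006))) = 83 + (2636 - (226/7 + 4006)) = 83 + (2636 - 1*28268/7) = 83 + (2636 - 28268/7) = 83 - 9816/7 = -9235/7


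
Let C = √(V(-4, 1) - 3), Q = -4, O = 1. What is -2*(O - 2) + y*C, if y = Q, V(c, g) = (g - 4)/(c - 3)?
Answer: 2 - 12*I*√14/7 ≈ 2.0 - 6.4143*I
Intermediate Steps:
V(c, g) = (-4 + g)/(-3 + c)
C = 3*I*√14/7 (C = √((-4 + 1)/(-3 - 4) - 3) = √(-3/(-7) - 3) = √(-⅐*(-3) - 3) = √(3/7 - 3) = √(-18/7) = 3*I*√14/7 ≈ 1.6036*I)
y = -4
-2*(O - 2) + y*C = -2*(1 - 2) - 12*I*√14/7 = -2*(-1) - 12*I*√14/7 = 2 - 12*I*√14/7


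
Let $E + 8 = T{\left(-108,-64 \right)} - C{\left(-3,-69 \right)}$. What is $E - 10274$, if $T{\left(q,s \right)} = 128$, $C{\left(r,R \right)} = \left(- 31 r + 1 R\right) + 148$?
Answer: $-10326$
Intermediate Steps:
$C{\left(r,R \right)} = 148 + R - 31 r$ ($C{\left(r,R \right)} = \left(- 31 r + R\right) + 148 = \left(R - 31 r\right) + 148 = 148 + R - 31 r$)
$E = -52$ ($E = -8 + \left(128 - \left(148 - 69 - -93\right)\right) = -8 + \left(128 - \left(148 - 69 + 93\right)\right) = -8 + \left(128 - 172\right) = -8 - 44 = -52$)
$E - 10274 = -52 - 10274 = -10326$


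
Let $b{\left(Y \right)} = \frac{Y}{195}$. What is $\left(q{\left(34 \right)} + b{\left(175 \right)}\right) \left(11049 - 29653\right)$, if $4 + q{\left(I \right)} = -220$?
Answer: $\frac{161873404}{39} \approx 4.1506 \cdot 10^{6}$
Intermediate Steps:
$b{\left(Y \right)} = \frac{Y}{195}$ ($b{\left(Y \right)} = Y \frac{1}{195} = \frac{Y}{195}$)
$q{\left(I \right)} = -224$ ($q{\left(I \right)} = -4 - 220 = -224$)
$\left(q{\left(34 \right)} + b{\left(175 \right)}\right) \left(11049 - 29653\right) = \left(-224 + \frac{1}{195} \cdot 175\right) \left(11049 - 29653\right) = \left(-224 + \frac{35}{39}\right) \left(-18604\right) = \left(- \frac{8701}{39}\right) \left(-18604\right) = \frac{161873404}{39}$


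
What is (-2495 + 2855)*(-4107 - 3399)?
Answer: -2702160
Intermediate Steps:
(-2495 + 2855)*(-4107 - 3399) = 360*(-7506) = -2702160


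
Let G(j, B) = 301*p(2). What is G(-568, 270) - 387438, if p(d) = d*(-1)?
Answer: -388040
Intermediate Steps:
p(d) = -d
G(j, B) = -602 (G(j, B) = 301*(-1*2) = 301*(-2) = -602)
G(-568, 270) - 387438 = -602 - 387438 = -388040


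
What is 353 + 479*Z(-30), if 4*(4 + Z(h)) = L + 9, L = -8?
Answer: -5773/4 ≈ -1443.3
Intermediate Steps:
Z(h) = -15/4 (Z(h) = -4 + (-8 + 9)/4 = -4 + (1/4)*1 = -4 + 1/4 = -15/4)
353 + 479*Z(-30) = 353 + 479*(-15/4) = 353 - 7185/4 = -5773/4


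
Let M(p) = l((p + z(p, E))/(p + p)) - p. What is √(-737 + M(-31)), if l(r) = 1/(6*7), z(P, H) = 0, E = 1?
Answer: I*√1245342/42 ≈ 26.57*I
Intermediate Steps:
l(r) = 1/42 (l(r) = (⅙)*(⅐) = 1/42)
M(p) = 1/42 - p
√(-737 + M(-31)) = √(-737 + (1/42 - 1*(-31))) = √(-737 + (1/42 + 31)) = √(-737 + 1303/42) = √(-29651/42) = I*√1245342/42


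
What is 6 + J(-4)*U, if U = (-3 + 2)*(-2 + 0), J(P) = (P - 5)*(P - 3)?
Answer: 132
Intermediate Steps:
J(P) = (-5 + P)*(-3 + P)
U = 2 (U = -1*(-2) = 2)
6 + J(-4)*U = 6 + (15 + (-4)**2 - 8*(-4))*2 = 6 + (15 + 16 + 32)*2 = 6 + 63*2 = 6 + 126 = 132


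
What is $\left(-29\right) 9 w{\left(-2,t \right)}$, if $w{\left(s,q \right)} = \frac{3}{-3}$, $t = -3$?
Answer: $261$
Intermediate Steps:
$w{\left(s,q \right)} = -1$ ($w{\left(s,q \right)} = 3 \left(- \frac{1}{3}\right) = -1$)
$\left(-29\right) 9 w{\left(-2,t \right)} = \left(-29\right) 9 \left(-1\right) = \left(-261\right) \left(-1\right) = 261$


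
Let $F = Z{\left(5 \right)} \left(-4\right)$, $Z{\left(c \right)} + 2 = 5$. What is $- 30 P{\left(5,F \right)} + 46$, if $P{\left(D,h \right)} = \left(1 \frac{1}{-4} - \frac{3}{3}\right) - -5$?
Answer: $- \frac{133}{2} \approx -66.5$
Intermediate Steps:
$Z{\left(c \right)} = 3$ ($Z{\left(c \right)} = -2 + 5 = 3$)
$F = -12$ ($F = 3 \left(-4\right) = -12$)
$P{\left(D,h \right)} = \frac{15}{4}$ ($P{\left(D,h \right)} = \left(1 \left(- \frac{1}{4}\right) - 1\right) + 5 = \left(- \frac{1}{4} - 1\right) + 5 = - \frac{5}{4} + 5 = \frac{15}{4}$)
$- 30 P{\left(5,F \right)} + 46 = \left(-30\right) \frac{15}{4} + 46 = - \frac{225}{2} + 46 = - \frac{133}{2}$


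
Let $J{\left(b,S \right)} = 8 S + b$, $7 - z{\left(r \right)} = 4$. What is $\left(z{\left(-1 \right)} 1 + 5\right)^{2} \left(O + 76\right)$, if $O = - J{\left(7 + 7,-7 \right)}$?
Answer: $7552$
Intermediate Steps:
$z{\left(r \right)} = 3$ ($z{\left(r \right)} = 7 - 4 = 3$)
$J{\left(b,S \right)} = b + 8 S$
$O = 42$ ($O = - (\left(7 + 7\right) + 8 \left(-7\right)) = - (14 - 56) = \left(-1\right) \left(-42\right) = 42$)
$\left(z{\left(-1 \right)} 1 + 5\right)^{2} \left(O + 76\right) = \left(3 \cdot 1 + 5\right)^{2} \left(42 + 76\right) = \left(3 + 5\right)^{2} \cdot 118 = 8^{2} \cdot 118 = 64 \cdot 118 = 7552$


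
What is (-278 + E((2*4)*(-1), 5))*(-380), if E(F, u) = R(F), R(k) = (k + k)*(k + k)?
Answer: 8360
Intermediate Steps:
R(k) = 4*k² (R(k) = (2*k)*(2*k) = 4*k²)
E(F, u) = 4*F²
(-278 + E((2*4)*(-1), 5))*(-380) = (-278 + 4*((2*4)*(-1))²)*(-380) = (-278 + 4*(8*(-1))²)*(-380) = (-278 + 4*(-8)²)*(-380) = (-278 + 4*64)*(-380) = (-278 + 256)*(-380) = -22*(-380) = 8360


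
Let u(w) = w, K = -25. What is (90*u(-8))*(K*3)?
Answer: 54000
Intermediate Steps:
(90*u(-8))*(K*3) = (90*(-8))*(-25*3) = -720*(-75) = 54000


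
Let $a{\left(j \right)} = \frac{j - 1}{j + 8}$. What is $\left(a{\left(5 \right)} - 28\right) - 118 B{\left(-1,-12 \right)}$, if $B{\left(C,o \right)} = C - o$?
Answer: $- \frac{17234}{13} \approx -1325.7$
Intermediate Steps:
$a{\left(j \right)} = \frac{-1 + j}{8 + j}$
$\left(a{\left(5 \right)} - 28\right) - 118 B{\left(-1,-12 \right)} = \left(\frac{-1 + 5}{8 + 5} - 28\right) - 118 \left(-1 - -12\right) = \left(\frac{1}{13} \cdot 4 - 28\right) - 118 \left(-1 + 12\right) = \left(\frac{1}{13} \cdot 4 - 28\right) - 1298 = \left(\frac{4}{13} - 28\right) - 1298 = - \frac{360}{13} - 1298 = - \frac{17234}{13}$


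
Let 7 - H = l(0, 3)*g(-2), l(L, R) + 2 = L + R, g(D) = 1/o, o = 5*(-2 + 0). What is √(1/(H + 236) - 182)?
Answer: 8*I*√16805503/2431 ≈ 13.491*I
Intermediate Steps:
o = -10 (o = 5*(-2) = -10)
g(D) = -⅒ (g(D) = 1/(-10) = -⅒)
l(L, R) = -2 + L + R (l(L, R) = -2 + (L + R) = -2 + L + R)
H = 71/10 (H = 7 - (-2 + 0 + 3)*(-1)/10 = 7 - (-1)/10 = 7 - 1*(-⅒) = 7 + ⅒ = 71/10 ≈ 7.1000)
√(1/(H + 236) - 182) = √(1/(71/10 + 236) - 182) = √(1/(2431/10) - 182) = √(10/2431 - 182) = √(-442432/2431) = 8*I*√16805503/2431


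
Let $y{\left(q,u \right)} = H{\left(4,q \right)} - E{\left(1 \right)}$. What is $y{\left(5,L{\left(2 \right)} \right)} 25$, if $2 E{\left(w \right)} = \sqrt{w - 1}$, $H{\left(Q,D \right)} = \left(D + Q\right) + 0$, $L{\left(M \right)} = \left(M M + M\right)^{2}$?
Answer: $225$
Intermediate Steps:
$L{\left(M \right)} = \left(M + M^{2}\right)^{2}$ ($L{\left(M \right)} = \left(M^{2} + M\right)^{2} = \left(M + M^{2}\right)^{2}$)
$H{\left(Q,D \right)} = D + Q$
$E{\left(w \right)} = \frac{\sqrt{-1 + w}}{2}$ ($E{\left(w \right)} = \frac{\sqrt{w - 1}}{2} = \frac{\sqrt{-1 + w}}{2}$)
$y{\left(q,u \right)} = 4 + q$ ($y{\left(q,u \right)} = \left(q + 4\right) - \frac{\sqrt{-1 + 1}}{2} = \left(4 + q\right) - \frac{\sqrt{0}}{2} = \left(4 + q\right) - \frac{1}{2} \cdot 0 = \left(4 + q\right) - 0 = \left(4 + q\right) + 0 = 4 + q$)
$y{\left(5,L{\left(2 \right)} \right)} 25 = \left(4 + 5\right) 25 = 9 \cdot 25 = 225$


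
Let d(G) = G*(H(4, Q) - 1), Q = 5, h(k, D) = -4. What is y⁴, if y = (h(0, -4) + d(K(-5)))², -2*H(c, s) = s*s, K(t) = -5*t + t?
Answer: 31769070071726162176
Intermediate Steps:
K(t) = -4*t
H(c, s) = -s²/2 (H(c, s) = -s*s/2 = -s²/2)
d(G) = -27*G/2 (d(G) = G*(-½*5² - 1) = G*(-½*25 - 1) = G*(-25/2 - 1) = G*(-27/2) = -27*G/2)
y = 75076 (y = (-4 - (-54)*(-5))² = (-4 - 27/2*20)² = (-4 - 270)² = (-274)² = 75076)
y⁴ = 75076⁴ = 31769070071726162176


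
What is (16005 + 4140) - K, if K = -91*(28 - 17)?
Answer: 21146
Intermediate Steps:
K = -1001 (K = -91*11 = -1001)
(16005 + 4140) - K = (16005 + 4140) - 1*(-1001) = 20145 + 1001 = 21146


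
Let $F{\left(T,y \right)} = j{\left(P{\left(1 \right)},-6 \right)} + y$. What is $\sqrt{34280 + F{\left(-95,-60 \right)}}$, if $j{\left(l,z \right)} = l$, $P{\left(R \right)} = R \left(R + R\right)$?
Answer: $\sqrt{34222} \approx 184.99$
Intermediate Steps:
$P{\left(R \right)} = 2 R^{2}$ ($P{\left(R \right)} = R 2 R = 2 R^{2}$)
$F{\left(T,y \right)} = 2 + y$ ($F{\left(T,y \right)} = 2 \cdot 1^{2} + y = 2 \cdot 1 + y = 2 + y$)
$\sqrt{34280 + F{\left(-95,-60 \right)}} = \sqrt{34280 + \left(2 - 60\right)} = \sqrt{34280 - 58} = \sqrt{34222}$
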